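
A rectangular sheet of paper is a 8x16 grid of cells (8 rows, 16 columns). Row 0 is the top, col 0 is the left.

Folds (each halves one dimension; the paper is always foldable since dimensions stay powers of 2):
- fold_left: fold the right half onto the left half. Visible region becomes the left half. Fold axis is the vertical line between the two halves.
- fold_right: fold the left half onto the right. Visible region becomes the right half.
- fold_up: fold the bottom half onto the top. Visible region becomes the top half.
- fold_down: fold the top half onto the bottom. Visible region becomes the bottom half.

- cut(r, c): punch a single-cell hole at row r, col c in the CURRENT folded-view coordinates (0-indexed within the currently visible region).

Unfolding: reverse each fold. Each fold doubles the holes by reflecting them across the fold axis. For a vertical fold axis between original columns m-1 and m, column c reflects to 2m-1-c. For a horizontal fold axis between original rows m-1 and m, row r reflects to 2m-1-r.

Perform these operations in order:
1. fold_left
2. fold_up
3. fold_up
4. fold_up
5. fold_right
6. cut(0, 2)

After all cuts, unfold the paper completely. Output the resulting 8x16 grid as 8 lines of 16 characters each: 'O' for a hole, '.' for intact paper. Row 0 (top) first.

Answer: .O....O..O....O.
.O....O..O....O.
.O....O..O....O.
.O....O..O....O.
.O....O..O....O.
.O....O..O....O.
.O....O..O....O.
.O....O..O....O.

Derivation:
Op 1 fold_left: fold axis v@8; visible region now rows[0,8) x cols[0,8) = 8x8
Op 2 fold_up: fold axis h@4; visible region now rows[0,4) x cols[0,8) = 4x8
Op 3 fold_up: fold axis h@2; visible region now rows[0,2) x cols[0,8) = 2x8
Op 4 fold_up: fold axis h@1; visible region now rows[0,1) x cols[0,8) = 1x8
Op 5 fold_right: fold axis v@4; visible region now rows[0,1) x cols[4,8) = 1x4
Op 6 cut(0, 2): punch at orig (0,6); cuts so far [(0, 6)]; region rows[0,1) x cols[4,8) = 1x4
Unfold 1 (reflect across v@4): 2 holes -> [(0, 1), (0, 6)]
Unfold 2 (reflect across h@1): 4 holes -> [(0, 1), (0, 6), (1, 1), (1, 6)]
Unfold 3 (reflect across h@2): 8 holes -> [(0, 1), (0, 6), (1, 1), (1, 6), (2, 1), (2, 6), (3, 1), (3, 6)]
Unfold 4 (reflect across h@4): 16 holes -> [(0, 1), (0, 6), (1, 1), (1, 6), (2, 1), (2, 6), (3, 1), (3, 6), (4, 1), (4, 6), (5, 1), (5, 6), (6, 1), (6, 6), (7, 1), (7, 6)]
Unfold 5 (reflect across v@8): 32 holes -> [(0, 1), (0, 6), (0, 9), (0, 14), (1, 1), (1, 6), (1, 9), (1, 14), (2, 1), (2, 6), (2, 9), (2, 14), (3, 1), (3, 6), (3, 9), (3, 14), (4, 1), (4, 6), (4, 9), (4, 14), (5, 1), (5, 6), (5, 9), (5, 14), (6, 1), (6, 6), (6, 9), (6, 14), (7, 1), (7, 6), (7, 9), (7, 14)]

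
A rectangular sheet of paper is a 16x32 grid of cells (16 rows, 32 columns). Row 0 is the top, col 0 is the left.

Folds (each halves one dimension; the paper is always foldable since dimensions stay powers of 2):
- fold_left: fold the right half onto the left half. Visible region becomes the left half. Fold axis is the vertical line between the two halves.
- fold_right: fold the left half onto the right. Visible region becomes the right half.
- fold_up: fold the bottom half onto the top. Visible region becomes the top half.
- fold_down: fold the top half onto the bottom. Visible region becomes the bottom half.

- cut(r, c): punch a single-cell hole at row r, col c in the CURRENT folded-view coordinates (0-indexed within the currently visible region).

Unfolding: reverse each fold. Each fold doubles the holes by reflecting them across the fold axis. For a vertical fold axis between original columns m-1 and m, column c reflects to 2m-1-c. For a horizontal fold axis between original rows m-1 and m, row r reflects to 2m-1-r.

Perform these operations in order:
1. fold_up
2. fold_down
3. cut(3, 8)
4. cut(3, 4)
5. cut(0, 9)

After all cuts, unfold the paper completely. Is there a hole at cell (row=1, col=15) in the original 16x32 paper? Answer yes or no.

Op 1 fold_up: fold axis h@8; visible region now rows[0,8) x cols[0,32) = 8x32
Op 2 fold_down: fold axis h@4; visible region now rows[4,8) x cols[0,32) = 4x32
Op 3 cut(3, 8): punch at orig (7,8); cuts so far [(7, 8)]; region rows[4,8) x cols[0,32) = 4x32
Op 4 cut(3, 4): punch at orig (7,4); cuts so far [(7, 4), (7, 8)]; region rows[4,8) x cols[0,32) = 4x32
Op 5 cut(0, 9): punch at orig (4,9); cuts so far [(4, 9), (7, 4), (7, 8)]; region rows[4,8) x cols[0,32) = 4x32
Unfold 1 (reflect across h@4): 6 holes -> [(0, 4), (0, 8), (3, 9), (4, 9), (7, 4), (7, 8)]
Unfold 2 (reflect across h@8): 12 holes -> [(0, 4), (0, 8), (3, 9), (4, 9), (7, 4), (7, 8), (8, 4), (8, 8), (11, 9), (12, 9), (15, 4), (15, 8)]
Holes: [(0, 4), (0, 8), (3, 9), (4, 9), (7, 4), (7, 8), (8, 4), (8, 8), (11, 9), (12, 9), (15, 4), (15, 8)]

Answer: no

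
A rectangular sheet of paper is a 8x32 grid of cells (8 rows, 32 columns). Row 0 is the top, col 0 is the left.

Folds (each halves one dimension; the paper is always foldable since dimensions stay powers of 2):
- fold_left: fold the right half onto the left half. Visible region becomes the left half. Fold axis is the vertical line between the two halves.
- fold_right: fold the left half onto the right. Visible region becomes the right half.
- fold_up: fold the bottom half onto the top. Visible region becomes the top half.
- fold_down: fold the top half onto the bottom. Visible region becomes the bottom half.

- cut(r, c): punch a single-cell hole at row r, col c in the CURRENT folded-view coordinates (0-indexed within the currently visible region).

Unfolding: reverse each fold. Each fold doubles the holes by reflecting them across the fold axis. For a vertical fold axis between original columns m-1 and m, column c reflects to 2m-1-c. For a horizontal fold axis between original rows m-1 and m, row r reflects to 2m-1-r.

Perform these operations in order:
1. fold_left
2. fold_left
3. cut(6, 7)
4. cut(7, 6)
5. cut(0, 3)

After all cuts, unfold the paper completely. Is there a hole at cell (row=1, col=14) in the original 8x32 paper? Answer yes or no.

Op 1 fold_left: fold axis v@16; visible region now rows[0,8) x cols[0,16) = 8x16
Op 2 fold_left: fold axis v@8; visible region now rows[0,8) x cols[0,8) = 8x8
Op 3 cut(6, 7): punch at orig (6,7); cuts so far [(6, 7)]; region rows[0,8) x cols[0,8) = 8x8
Op 4 cut(7, 6): punch at orig (7,6); cuts so far [(6, 7), (7, 6)]; region rows[0,8) x cols[0,8) = 8x8
Op 5 cut(0, 3): punch at orig (0,3); cuts so far [(0, 3), (6, 7), (7, 6)]; region rows[0,8) x cols[0,8) = 8x8
Unfold 1 (reflect across v@8): 6 holes -> [(0, 3), (0, 12), (6, 7), (6, 8), (7, 6), (7, 9)]
Unfold 2 (reflect across v@16): 12 holes -> [(0, 3), (0, 12), (0, 19), (0, 28), (6, 7), (6, 8), (6, 23), (6, 24), (7, 6), (7, 9), (7, 22), (7, 25)]
Holes: [(0, 3), (0, 12), (0, 19), (0, 28), (6, 7), (6, 8), (6, 23), (6, 24), (7, 6), (7, 9), (7, 22), (7, 25)]

Answer: no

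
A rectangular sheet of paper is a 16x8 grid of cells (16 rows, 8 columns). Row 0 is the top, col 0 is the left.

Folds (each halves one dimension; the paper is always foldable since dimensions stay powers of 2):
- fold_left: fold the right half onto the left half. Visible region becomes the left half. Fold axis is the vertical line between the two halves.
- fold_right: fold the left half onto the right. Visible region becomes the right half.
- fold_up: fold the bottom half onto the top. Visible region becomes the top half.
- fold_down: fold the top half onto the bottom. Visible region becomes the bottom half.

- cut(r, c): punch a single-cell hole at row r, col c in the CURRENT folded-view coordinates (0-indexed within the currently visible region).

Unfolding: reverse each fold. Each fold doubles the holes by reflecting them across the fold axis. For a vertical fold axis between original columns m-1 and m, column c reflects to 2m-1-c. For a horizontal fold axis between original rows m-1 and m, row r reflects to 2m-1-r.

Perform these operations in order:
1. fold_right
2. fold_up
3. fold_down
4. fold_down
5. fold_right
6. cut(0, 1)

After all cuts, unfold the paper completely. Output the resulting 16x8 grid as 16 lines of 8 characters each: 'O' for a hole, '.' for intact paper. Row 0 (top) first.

Op 1 fold_right: fold axis v@4; visible region now rows[0,16) x cols[4,8) = 16x4
Op 2 fold_up: fold axis h@8; visible region now rows[0,8) x cols[4,8) = 8x4
Op 3 fold_down: fold axis h@4; visible region now rows[4,8) x cols[4,8) = 4x4
Op 4 fold_down: fold axis h@6; visible region now rows[6,8) x cols[4,8) = 2x4
Op 5 fold_right: fold axis v@6; visible region now rows[6,8) x cols[6,8) = 2x2
Op 6 cut(0, 1): punch at orig (6,7); cuts so far [(6, 7)]; region rows[6,8) x cols[6,8) = 2x2
Unfold 1 (reflect across v@6): 2 holes -> [(6, 4), (6, 7)]
Unfold 2 (reflect across h@6): 4 holes -> [(5, 4), (5, 7), (6, 4), (6, 7)]
Unfold 3 (reflect across h@4): 8 holes -> [(1, 4), (1, 7), (2, 4), (2, 7), (5, 4), (5, 7), (6, 4), (6, 7)]
Unfold 4 (reflect across h@8): 16 holes -> [(1, 4), (1, 7), (2, 4), (2, 7), (5, 4), (5, 7), (6, 4), (6, 7), (9, 4), (9, 7), (10, 4), (10, 7), (13, 4), (13, 7), (14, 4), (14, 7)]
Unfold 5 (reflect across v@4): 32 holes -> [(1, 0), (1, 3), (1, 4), (1, 7), (2, 0), (2, 3), (2, 4), (2, 7), (5, 0), (5, 3), (5, 4), (5, 7), (6, 0), (6, 3), (6, 4), (6, 7), (9, 0), (9, 3), (9, 4), (9, 7), (10, 0), (10, 3), (10, 4), (10, 7), (13, 0), (13, 3), (13, 4), (13, 7), (14, 0), (14, 3), (14, 4), (14, 7)]

Answer: ........
O..OO..O
O..OO..O
........
........
O..OO..O
O..OO..O
........
........
O..OO..O
O..OO..O
........
........
O..OO..O
O..OO..O
........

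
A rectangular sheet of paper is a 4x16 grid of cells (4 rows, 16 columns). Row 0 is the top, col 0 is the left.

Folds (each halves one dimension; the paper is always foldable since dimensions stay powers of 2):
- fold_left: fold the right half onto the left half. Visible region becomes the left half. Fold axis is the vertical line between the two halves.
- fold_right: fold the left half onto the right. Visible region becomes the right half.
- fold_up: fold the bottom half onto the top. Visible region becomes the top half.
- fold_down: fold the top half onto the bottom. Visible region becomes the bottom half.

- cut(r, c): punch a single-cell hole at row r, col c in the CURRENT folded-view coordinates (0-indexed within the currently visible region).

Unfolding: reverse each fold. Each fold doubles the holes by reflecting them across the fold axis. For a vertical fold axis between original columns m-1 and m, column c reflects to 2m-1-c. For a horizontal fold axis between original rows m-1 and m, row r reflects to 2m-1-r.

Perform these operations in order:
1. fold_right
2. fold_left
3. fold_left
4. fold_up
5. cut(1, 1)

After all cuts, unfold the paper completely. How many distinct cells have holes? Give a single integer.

Op 1 fold_right: fold axis v@8; visible region now rows[0,4) x cols[8,16) = 4x8
Op 2 fold_left: fold axis v@12; visible region now rows[0,4) x cols[8,12) = 4x4
Op 3 fold_left: fold axis v@10; visible region now rows[0,4) x cols[8,10) = 4x2
Op 4 fold_up: fold axis h@2; visible region now rows[0,2) x cols[8,10) = 2x2
Op 5 cut(1, 1): punch at orig (1,9); cuts so far [(1, 9)]; region rows[0,2) x cols[8,10) = 2x2
Unfold 1 (reflect across h@2): 2 holes -> [(1, 9), (2, 9)]
Unfold 2 (reflect across v@10): 4 holes -> [(1, 9), (1, 10), (2, 9), (2, 10)]
Unfold 3 (reflect across v@12): 8 holes -> [(1, 9), (1, 10), (1, 13), (1, 14), (2, 9), (2, 10), (2, 13), (2, 14)]
Unfold 4 (reflect across v@8): 16 holes -> [(1, 1), (1, 2), (1, 5), (1, 6), (1, 9), (1, 10), (1, 13), (1, 14), (2, 1), (2, 2), (2, 5), (2, 6), (2, 9), (2, 10), (2, 13), (2, 14)]

Answer: 16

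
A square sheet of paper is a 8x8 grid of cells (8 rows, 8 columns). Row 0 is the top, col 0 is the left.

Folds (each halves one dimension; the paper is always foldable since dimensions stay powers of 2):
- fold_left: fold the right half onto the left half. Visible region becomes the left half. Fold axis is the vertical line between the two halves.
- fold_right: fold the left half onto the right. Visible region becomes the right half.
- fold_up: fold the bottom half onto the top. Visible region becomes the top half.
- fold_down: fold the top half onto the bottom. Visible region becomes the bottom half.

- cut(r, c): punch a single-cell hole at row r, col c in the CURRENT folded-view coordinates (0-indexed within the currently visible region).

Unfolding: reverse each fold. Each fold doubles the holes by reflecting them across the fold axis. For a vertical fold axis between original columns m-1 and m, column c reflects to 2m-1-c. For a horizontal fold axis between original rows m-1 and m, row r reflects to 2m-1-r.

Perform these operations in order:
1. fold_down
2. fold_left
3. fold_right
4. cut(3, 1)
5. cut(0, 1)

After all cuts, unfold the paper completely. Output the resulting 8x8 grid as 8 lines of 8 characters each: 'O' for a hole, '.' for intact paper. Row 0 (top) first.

Answer: O..OO..O
........
........
O..OO..O
O..OO..O
........
........
O..OO..O

Derivation:
Op 1 fold_down: fold axis h@4; visible region now rows[4,8) x cols[0,8) = 4x8
Op 2 fold_left: fold axis v@4; visible region now rows[4,8) x cols[0,4) = 4x4
Op 3 fold_right: fold axis v@2; visible region now rows[4,8) x cols[2,4) = 4x2
Op 4 cut(3, 1): punch at orig (7,3); cuts so far [(7, 3)]; region rows[4,8) x cols[2,4) = 4x2
Op 5 cut(0, 1): punch at orig (4,3); cuts so far [(4, 3), (7, 3)]; region rows[4,8) x cols[2,4) = 4x2
Unfold 1 (reflect across v@2): 4 holes -> [(4, 0), (4, 3), (7, 0), (7, 3)]
Unfold 2 (reflect across v@4): 8 holes -> [(4, 0), (4, 3), (4, 4), (4, 7), (7, 0), (7, 3), (7, 4), (7, 7)]
Unfold 3 (reflect across h@4): 16 holes -> [(0, 0), (0, 3), (0, 4), (0, 7), (3, 0), (3, 3), (3, 4), (3, 7), (4, 0), (4, 3), (4, 4), (4, 7), (7, 0), (7, 3), (7, 4), (7, 7)]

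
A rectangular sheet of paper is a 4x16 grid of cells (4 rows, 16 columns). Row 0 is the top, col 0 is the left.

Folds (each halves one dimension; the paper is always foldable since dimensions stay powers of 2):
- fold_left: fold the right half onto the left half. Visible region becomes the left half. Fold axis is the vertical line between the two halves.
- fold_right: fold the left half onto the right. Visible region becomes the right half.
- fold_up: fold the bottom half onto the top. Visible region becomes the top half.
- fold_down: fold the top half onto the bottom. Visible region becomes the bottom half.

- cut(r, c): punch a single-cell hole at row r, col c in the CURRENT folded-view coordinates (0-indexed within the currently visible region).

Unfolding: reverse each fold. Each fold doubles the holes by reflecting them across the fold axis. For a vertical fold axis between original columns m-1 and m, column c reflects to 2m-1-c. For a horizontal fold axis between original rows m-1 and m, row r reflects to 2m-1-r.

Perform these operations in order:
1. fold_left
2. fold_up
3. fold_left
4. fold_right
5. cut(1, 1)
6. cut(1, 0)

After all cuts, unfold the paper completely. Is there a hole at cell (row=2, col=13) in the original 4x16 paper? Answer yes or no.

Op 1 fold_left: fold axis v@8; visible region now rows[0,4) x cols[0,8) = 4x8
Op 2 fold_up: fold axis h@2; visible region now rows[0,2) x cols[0,8) = 2x8
Op 3 fold_left: fold axis v@4; visible region now rows[0,2) x cols[0,4) = 2x4
Op 4 fold_right: fold axis v@2; visible region now rows[0,2) x cols[2,4) = 2x2
Op 5 cut(1, 1): punch at orig (1,3); cuts so far [(1, 3)]; region rows[0,2) x cols[2,4) = 2x2
Op 6 cut(1, 0): punch at orig (1,2); cuts so far [(1, 2), (1, 3)]; region rows[0,2) x cols[2,4) = 2x2
Unfold 1 (reflect across v@2): 4 holes -> [(1, 0), (1, 1), (1, 2), (1, 3)]
Unfold 2 (reflect across v@4): 8 holes -> [(1, 0), (1, 1), (1, 2), (1, 3), (1, 4), (1, 5), (1, 6), (1, 7)]
Unfold 3 (reflect across h@2): 16 holes -> [(1, 0), (1, 1), (1, 2), (1, 3), (1, 4), (1, 5), (1, 6), (1, 7), (2, 0), (2, 1), (2, 2), (2, 3), (2, 4), (2, 5), (2, 6), (2, 7)]
Unfold 4 (reflect across v@8): 32 holes -> [(1, 0), (1, 1), (1, 2), (1, 3), (1, 4), (1, 5), (1, 6), (1, 7), (1, 8), (1, 9), (1, 10), (1, 11), (1, 12), (1, 13), (1, 14), (1, 15), (2, 0), (2, 1), (2, 2), (2, 3), (2, 4), (2, 5), (2, 6), (2, 7), (2, 8), (2, 9), (2, 10), (2, 11), (2, 12), (2, 13), (2, 14), (2, 15)]
Holes: [(1, 0), (1, 1), (1, 2), (1, 3), (1, 4), (1, 5), (1, 6), (1, 7), (1, 8), (1, 9), (1, 10), (1, 11), (1, 12), (1, 13), (1, 14), (1, 15), (2, 0), (2, 1), (2, 2), (2, 3), (2, 4), (2, 5), (2, 6), (2, 7), (2, 8), (2, 9), (2, 10), (2, 11), (2, 12), (2, 13), (2, 14), (2, 15)]

Answer: yes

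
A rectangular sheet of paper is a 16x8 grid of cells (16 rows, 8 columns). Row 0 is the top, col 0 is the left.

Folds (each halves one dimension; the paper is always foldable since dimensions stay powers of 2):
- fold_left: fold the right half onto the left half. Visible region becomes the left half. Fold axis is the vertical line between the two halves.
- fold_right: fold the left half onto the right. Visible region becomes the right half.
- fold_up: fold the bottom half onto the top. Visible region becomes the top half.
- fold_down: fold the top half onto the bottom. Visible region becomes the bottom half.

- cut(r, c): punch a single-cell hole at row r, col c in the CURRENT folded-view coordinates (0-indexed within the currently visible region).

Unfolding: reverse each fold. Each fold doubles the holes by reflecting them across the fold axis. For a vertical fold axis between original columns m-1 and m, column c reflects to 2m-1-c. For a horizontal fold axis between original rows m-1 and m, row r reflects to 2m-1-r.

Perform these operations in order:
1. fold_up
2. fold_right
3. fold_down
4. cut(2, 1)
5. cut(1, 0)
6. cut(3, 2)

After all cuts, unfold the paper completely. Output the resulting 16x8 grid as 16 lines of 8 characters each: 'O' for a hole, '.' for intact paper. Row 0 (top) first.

Op 1 fold_up: fold axis h@8; visible region now rows[0,8) x cols[0,8) = 8x8
Op 2 fold_right: fold axis v@4; visible region now rows[0,8) x cols[4,8) = 8x4
Op 3 fold_down: fold axis h@4; visible region now rows[4,8) x cols[4,8) = 4x4
Op 4 cut(2, 1): punch at orig (6,5); cuts so far [(6, 5)]; region rows[4,8) x cols[4,8) = 4x4
Op 5 cut(1, 0): punch at orig (5,4); cuts so far [(5, 4), (6, 5)]; region rows[4,8) x cols[4,8) = 4x4
Op 6 cut(3, 2): punch at orig (7,6); cuts so far [(5, 4), (6, 5), (7, 6)]; region rows[4,8) x cols[4,8) = 4x4
Unfold 1 (reflect across h@4): 6 holes -> [(0, 6), (1, 5), (2, 4), (5, 4), (6, 5), (7, 6)]
Unfold 2 (reflect across v@4): 12 holes -> [(0, 1), (0, 6), (1, 2), (1, 5), (2, 3), (2, 4), (5, 3), (5, 4), (6, 2), (6, 5), (7, 1), (7, 6)]
Unfold 3 (reflect across h@8): 24 holes -> [(0, 1), (0, 6), (1, 2), (1, 5), (2, 3), (2, 4), (5, 3), (5, 4), (6, 2), (6, 5), (7, 1), (7, 6), (8, 1), (8, 6), (9, 2), (9, 5), (10, 3), (10, 4), (13, 3), (13, 4), (14, 2), (14, 5), (15, 1), (15, 6)]

Answer: .O....O.
..O..O..
...OO...
........
........
...OO...
..O..O..
.O....O.
.O....O.
..O..O..
...OO...
........
........
...OO...
..O..O..
.O....O.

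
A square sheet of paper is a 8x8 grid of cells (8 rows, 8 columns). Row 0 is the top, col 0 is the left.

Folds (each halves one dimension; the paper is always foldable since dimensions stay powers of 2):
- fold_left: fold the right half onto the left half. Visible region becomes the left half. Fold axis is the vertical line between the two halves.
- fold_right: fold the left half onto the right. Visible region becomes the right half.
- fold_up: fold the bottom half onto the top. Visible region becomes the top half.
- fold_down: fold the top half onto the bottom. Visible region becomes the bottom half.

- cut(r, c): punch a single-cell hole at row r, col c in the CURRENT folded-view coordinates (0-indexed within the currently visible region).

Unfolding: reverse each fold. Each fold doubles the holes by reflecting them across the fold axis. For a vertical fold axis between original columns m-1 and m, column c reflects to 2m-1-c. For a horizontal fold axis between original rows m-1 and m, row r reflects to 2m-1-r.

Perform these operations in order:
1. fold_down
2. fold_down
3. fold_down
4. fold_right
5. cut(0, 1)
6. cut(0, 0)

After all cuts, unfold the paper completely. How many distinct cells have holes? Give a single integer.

Op 1 fold_down: fold axis h@4; visible region now rows[4,8) x cols[0,8) = 4x8
Op 2 fold_down: fold axis h@6; visible region now rows[6,8) x cols[0,8) = 2x8
Op 3 fold_down: fold axis h@7; visible region now rows[7,8) x cols[0,8) = 1x8
Op 4 fold_right: fold axis v@4; visible region now rows[7,8) x cols[4,8) = 1x4
Op 5 cut(0, 1): punch at orig (7,5); cuts so far [(7, 5)]; region rows[7,8) x cols[4,8) = 1x4
Op 6 cut(0, 0): punch at orig (7,4); cuts so far [(7, 4), (7, 5)]; region rows[7,8) x cols[4,8) = 1x4
Unfold 1 (reflect across v@4): 4 holes -> [(7, 2), (7, 3), (7, 4), (7, 5)]
Unfold 2 (reflect across h@7): 8 holes -> [(6, 2), (6, 3), (6, 4), (6, 5), (7, 2), (7, 3), (7, 4), (7, 5)]
Unfold 3 (reflect across h@6): 16 holes -> [(4, 2), (4, 3), (4, 4), (4, 5), (5, 2), (5, 3), (5, 4), (5, 5), (6, 2), (6, 3), (6, 4), (6, 5), (7, 2), (7, 3), (7, 4), (7, 5)]
Unfold 4 (reflect across h@4): 32 holes -> [(0, 2), (0, 3), (0, 4), (0, 5), (1, 2), (1, 3), (1, 4), (1, 5), (2, 2), (2, 3), (2, 4), (2, 5), (3, 2), (3, 3), (3, 4), (3, 5), (4, 2), (4, 3), (4, 4), (4, 5), (5, 2), (5, 3), (5, 4), (5, 5), (6, 2), (6, 3), (6, 4), (6, 5), (7, 2), (7, 3), (7, 4), (7, 5)]

Answer: 32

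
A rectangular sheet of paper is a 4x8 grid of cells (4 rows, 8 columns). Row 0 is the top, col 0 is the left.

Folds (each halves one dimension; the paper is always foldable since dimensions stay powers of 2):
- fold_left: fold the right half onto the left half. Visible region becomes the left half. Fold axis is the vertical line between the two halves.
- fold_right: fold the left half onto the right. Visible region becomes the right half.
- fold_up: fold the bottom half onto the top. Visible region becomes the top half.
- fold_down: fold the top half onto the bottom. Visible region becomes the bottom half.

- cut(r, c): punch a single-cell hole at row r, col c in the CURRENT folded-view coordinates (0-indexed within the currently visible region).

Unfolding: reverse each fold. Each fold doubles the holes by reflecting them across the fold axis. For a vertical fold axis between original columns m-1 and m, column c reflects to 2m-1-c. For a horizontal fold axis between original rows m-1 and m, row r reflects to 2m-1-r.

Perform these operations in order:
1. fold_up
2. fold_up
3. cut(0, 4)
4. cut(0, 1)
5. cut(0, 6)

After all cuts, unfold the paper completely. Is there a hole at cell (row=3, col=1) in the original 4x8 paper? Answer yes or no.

Answer: yes

Derivation:
Op 1 fold_up: fold axis h@2; visible region now rows[0,2) x cols[0,8) = 2x8
Op 2 fold_up: fold axis h@1; visible region now rows[0,1) x cols[0,8) = 1x8
Op 3 cut(0, 4): punch at orig (0,4); cuts so far [(0, 4)]; region rows[0,1) x cols[0,8) = 1x8
Op 4 cut(0, 1): punch at orig (0,1); cuts so far [(0, 1), (0, 4)]; region rows[0,1) x cols[0,8) = 1x8
Op 5 cut(0, 6): punch at orig (0,6); cuts so far [(0, 1), (0, 4), (0, 6)]; region rows[0,1) x cols[0,8) = 1x8
Unfold 1 (reflect across h@1): 6 holes -> [(0, 1), (0, 4), (0, 6), (1, 1), (1, 4), (1, 6)]
Unfold 2 (reflect across h@2): 12 holes -> [(0, 1), (0, 4), (0, 6), (1, 1), (1, 4), (1, 6), (2, 1), (2, 4), (2, 6), (3, 1), (3, 4), (3, 6)]
Holes: [(0, 1), (0, 4), (0, 6), (1, 1), (1, 4), (1, 6), (2, 1), (2, 4), (2, 6), (3, 1), (3, 4), (3, 6)]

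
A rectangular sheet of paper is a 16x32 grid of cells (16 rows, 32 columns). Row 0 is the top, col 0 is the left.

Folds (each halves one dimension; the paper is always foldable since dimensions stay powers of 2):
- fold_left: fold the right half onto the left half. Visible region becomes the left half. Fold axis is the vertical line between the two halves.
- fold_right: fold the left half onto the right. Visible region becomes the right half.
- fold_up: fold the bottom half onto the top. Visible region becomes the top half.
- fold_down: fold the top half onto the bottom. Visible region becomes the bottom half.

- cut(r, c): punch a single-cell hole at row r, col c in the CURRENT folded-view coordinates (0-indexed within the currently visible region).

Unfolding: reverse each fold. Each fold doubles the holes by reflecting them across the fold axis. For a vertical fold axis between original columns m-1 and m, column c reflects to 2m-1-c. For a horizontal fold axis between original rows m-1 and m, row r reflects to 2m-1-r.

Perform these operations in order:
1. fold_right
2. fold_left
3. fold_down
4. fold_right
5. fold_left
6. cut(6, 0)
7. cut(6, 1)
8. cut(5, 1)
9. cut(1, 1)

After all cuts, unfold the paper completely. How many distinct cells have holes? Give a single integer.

Op 1 fold_right: fold axis v@16; visible region now rows[0,16) x cols[16,32) = 16x16
Op 2 fold_left: fold axis v@24; visible region now rows[0,16) x cols[16,24) = 16x8
Op 3 fold_down: fold axis h@8; visible region now rows[8,16) x cols[16,24) = 8x8
Op 4 fold_right: fold axis v@20; visible region now rows[8,16) x cols[20,24) = 8x4
Op 5 fold_left: fold axis v@22; visible region now rows[8,16) x cols[20,22) = 8x2
Op 6 cut(6, 0): punch at orig (14,20); cuts so far [(14, 20)]; region rows[8,16) x cols[20,22) = 8x2
Op 7 cut(6, 1): punch at orig (14,21); cuts so far [(14, 20), (14, 21)]; region rows[8,16) x cols[20,22) = 8x2
Op 8 cut(5, 1): punch at orig (13,21); cuts so far [(13, 21), (14, 20), (14, 21)]; region rows[8,16) x cols[20,22) = 8x2
Op 9 cut(1, 1): punch at orig (9,21); cuts so far [(9, 21), (13, 21), (14, 20), (14, 21)]; region rows[8,16) x cols[20,22) = 8x2
Unfold 1 (reflect across v@22): 8 holes -> [(9, 21), (9, 22), (13, 21), (13, 22), (14, 20), (14, 21), (14, 22), (14, 23)]
Unfold 2 (reflect across v@20): 16 holes -> [(9, 17), (9, 18), (9, 21), (9, 22), (13, 17), (13, 18), (13, 21), (13, 22), (14, 16), (14, 17), (14, 18), (14, 19), (14, 20), (14, 21), (14, 22), (14, 23)]
Unfold 3 (reflect across h@8): 32 holes -> [(1, 16), (1, 17), (1, 18), (1, 19), (1, 20), (1, 21), (1, 22), (1, 23), (2, 17), (2, 18), (2, 21), (2, 22), (6, 17), (6, 18), (6, 21), (6, 22), (9, 17), (9, 18), (9, 21), (9, 22), (13, 17), (13, 18), (13, 21), (13, 22), (14, 16), (14, 17), (14, 18), (14, 19), (14, 20), (14, 21), (14, 22), (14, 23)]
Unfold 4 (reflect across v@24): 64 holes -> [(1, 16), (1, 17), (1, 18), (1, 19), (1, 20), (1, 21), (1, 22), (1, 23), (1, 24), (1, 25), (1, 26), (1, 27), (1, 28), (1, 29), (1, 30), (1, 31), (2, 17), (2, 18), (2, 21), (2, 22), (2, 25), (2, 26), (2, 29), (2, 30), (6, 17), (6, 18), (6, 21), (6, 22), (6, 25), (6, 26), (6, 29), (6, 30), (9, 17), (9, 18), (9, 21), (9, 22), (9, 25), (9, 26), (9, 29), (9, 30), (13, 17), (13, 18), (13, 21), (13, 22), (13, 25), (13, 26), (13, 29), (13, 30), (14, 16), (14, 17), (14, 18), (14, 19), (14, 20), (14, 21), (14, 22), (14, 23), (14, 24), (14, 25), (14, 26), (14, 27), (14, 28), (14, 29), (14, 30), (14, 31)]
Unfold 5 (reflect across v@16): 128 holes -> [(1, 0), (1, 1), (1, 2), (1, 3), (1, 4), (1, 5), (1, 6), (1, 7), (1, 8), (1, 9), (1, 10), (1, 11), (1, 12), (1, 13), (1, 14), (1, 15), (1, 16), (1, 17), (1, 18), (1, 19), (1, 20), (1, 21), (1, 22), (1, 23), (1, 24), (1, 25), (1, 26), (1, 27), (1, 28), (1, 29), (1, 30), (1, 31), (2, 1), (2, 2), (2, 5), (2, 6), (2, 9), (2, 10), (2, 13), (2, 14), (2, 17), (2, 18), (2, 21), (2, 22), (2, 25), (2, 26), (2, 29), (2, 30), (6, 1), (6, 2), (6, 5), (6, 6), (6, 9), (6, 10), (6, 13), (6, 14), (6, 17), (6, 18), (6, 21), (6, 22), (6, 25), (6, 26), (6, 29), (6, 30), (9, 1), (9, 2), (9, 5), (9, 6), (9, 9), (9, 10), (9, 13), (9, 14), (9, 17), (9, 18), (9, 21), (9, 22), (9, 25), (9, 26), (9, 29), (9, 30), (13, 1), (13, 2), (13, 5), (13, 6), (13, 9), (13, 10), (13, 13), (13, 14), (13, 17), (13, 18), (13, 21), (13, 22), (13, 25), (13, 26), (13, 29), (13, 30), (14, 0), (14, 1), (14, 2), (14, 3), (14, 4), (14, 5), (14, 6), (14, 7), (14, 8), (14, 9), (14, 10), (14, 11), (14, 12), (14, 13), (14, 14), (14, 15), (14, 16), (14, 17), (14, 18), (14, 19), (14, 20), (14, 21), (14, 22), (14, 23), (14, 24), (14, 25), (14, 26), (14, 27), (14, 28), (14, 29), (14, 30), (14, 31)]

Answer: 128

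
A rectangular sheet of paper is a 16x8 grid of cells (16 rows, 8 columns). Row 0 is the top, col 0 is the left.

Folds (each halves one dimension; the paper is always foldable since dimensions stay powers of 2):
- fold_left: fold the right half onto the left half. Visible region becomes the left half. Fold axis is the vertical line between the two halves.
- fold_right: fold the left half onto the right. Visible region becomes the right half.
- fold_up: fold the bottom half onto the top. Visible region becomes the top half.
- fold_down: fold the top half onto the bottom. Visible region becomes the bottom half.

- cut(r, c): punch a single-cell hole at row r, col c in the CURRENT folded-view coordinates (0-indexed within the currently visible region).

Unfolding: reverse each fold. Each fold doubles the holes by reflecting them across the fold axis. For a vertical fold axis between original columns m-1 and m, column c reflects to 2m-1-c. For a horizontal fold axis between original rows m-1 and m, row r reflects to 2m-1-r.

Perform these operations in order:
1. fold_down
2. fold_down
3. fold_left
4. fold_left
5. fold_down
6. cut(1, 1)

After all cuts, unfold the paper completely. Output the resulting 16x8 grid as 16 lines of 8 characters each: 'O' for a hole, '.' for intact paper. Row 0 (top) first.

Answer: .OO..OO.
........
........
.OO..OO.
.OO..OO.
........
........
.OO..OO.
.OO..OO.
........
........
.OO..OO.
.OO..OO.
........
........
.OO..OO.

Derivation:
Op 1 fold_down: fold axis h@8; visible region now rows[8,16) x cols[0,8) = 8x8
Op 2 fold_down: fold axis h@12; visible region now rows[12,16) x cols[0,8) = 4x8
Op 3 fold_left: fold axis v@4; visible region now rows[12,16) x cols[0,4) = 4x4
Op 4 fold_left: fold axis v@2; visible region now rows[12,16) x cols[0,2) = 4x2
Op 5 fold_down: fold axis h@14; visible region now rows[14,16) x cols[0,2) = 2x2
Op 6 cut(1, 1): punch at orig (15,1); cuts so far [(15, 1)]; region rows[14,16) x cols[0,2) = 2x2
Unfold 1 (reflect across h@14): 2 holes -> [(12, 1), (15, 1)]
Unfold 2 (reflect across v@2): 4 holes -> [(12, 1), (12, 2), (15, 1), (15, 2)]
Unfold 3 (reflect across v@4): 8 holes -> [(12, 1), (12, 2), (12, 5), (12, 6), (15, 1), (15, 2), (15, 5), (15, 6)]
Unfold 4 (reflect across h@12): 16 holes -> [(8, 1), (8, 2), (8, 5), (8, 6), (11, 1), (11, 2), (11, 5), (11, 6), (12, 1), (12, 2), (12, 5), (12, 6), (15, 1), (15, 2), (15, 5), (15, 6)]
Unfold 5 (reflect across h@8): 32 holes -> [(0, 1), (0, 2), (0, 5), (0, 6), (3, 1), (3, 2), (3, 5), (3, 6), (4, 1), (4, 2), (4, 5), (4, 6), (7, 1), (7, 2), (7, 5), (7, 6), (8, 1), (8, 2), (8, 5), (8, 6), (11, 1), (11, 2), (11, 5), (11, 6), (12, 1), (12, 2), (12, 5), (12, 6), (15, 1), (15, 2), (15, 5), (15, 6)]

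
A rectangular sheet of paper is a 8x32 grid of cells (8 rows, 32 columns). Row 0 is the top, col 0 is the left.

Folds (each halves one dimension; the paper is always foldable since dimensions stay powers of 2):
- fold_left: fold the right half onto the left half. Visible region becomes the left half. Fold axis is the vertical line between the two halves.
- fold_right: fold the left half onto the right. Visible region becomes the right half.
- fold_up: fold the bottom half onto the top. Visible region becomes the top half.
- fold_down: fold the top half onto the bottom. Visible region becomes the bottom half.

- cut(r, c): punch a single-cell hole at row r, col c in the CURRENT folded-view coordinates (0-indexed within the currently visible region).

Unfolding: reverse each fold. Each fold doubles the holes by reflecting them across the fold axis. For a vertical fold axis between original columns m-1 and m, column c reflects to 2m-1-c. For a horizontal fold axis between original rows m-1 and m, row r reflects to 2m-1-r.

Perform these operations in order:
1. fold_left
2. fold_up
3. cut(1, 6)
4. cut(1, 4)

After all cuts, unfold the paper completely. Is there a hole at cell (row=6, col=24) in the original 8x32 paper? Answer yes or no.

Op 1 fold_left: fold axis v@16; visible region now rows[0,8) x cols[0,16) = 8x16
Op 2 fold_up: fold axis h@4; visible region now rows[0,4) x cols[0,16) = 4x16
Op 3 cut(1, 6): punch at orig (1,6); cuts so far [(1, 6)]; region rows[0,4) x cols[0,16) = 4x16
Op 4 cut(1, 4): punch at orig (1,4); cuts so far [(1, 4), (1, 6)]; region rows[0,4) x cols[0,16) = 4x16
Unfold 1 (reflect across h@4): 4 holes -> [(1, 4), (1, 6), (6, 4), (6, 6)]
Unfold 2 (reflect across v@16): 8 holes -> [(1, 4), (1, 6), (1, 25), (1, 27), (6, 4), (6, 6), (6, 25), (6, 27)]
Holes: [(1, 4), (1, 6), (1, 25), (1, 27), (6, 4), (6, 6), (6, 25), (6, 27)]

Answer: no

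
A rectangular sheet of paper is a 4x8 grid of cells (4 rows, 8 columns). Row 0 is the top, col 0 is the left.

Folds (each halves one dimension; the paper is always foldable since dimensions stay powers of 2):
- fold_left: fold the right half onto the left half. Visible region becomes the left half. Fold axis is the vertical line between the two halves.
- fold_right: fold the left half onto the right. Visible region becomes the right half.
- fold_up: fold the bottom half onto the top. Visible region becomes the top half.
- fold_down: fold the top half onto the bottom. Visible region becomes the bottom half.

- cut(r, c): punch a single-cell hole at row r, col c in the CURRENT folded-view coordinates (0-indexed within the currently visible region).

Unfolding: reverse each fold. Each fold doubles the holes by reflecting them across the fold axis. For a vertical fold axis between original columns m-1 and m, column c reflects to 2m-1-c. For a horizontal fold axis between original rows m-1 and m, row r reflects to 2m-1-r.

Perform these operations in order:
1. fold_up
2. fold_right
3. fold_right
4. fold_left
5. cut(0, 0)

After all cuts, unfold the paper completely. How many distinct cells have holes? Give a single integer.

Op 1 fold_up: fold axis h@2; visible region now rows[0,2) x cols[0,8) = 2x8
Op 2 fold_right: fold axis v@4; visible region now rows[0,2) x cols[4,8) = 2x4
Op 3 fold_right: fold axis v@6; visible region now rows[0,2) x cols[6,8) = 2x2
Op 4 fold_left: fold axis v@7; visible region now rows[0,2) x cols[6,7) = 2x1
Op 5 cut(0, 0): punch at orig (0,6); cuts so far [(0, 6)]; region rows[0,2) x cols[6,7) = 2x1
Unfold 1 (reflect across v@7): 2 holes -> [(0, 6), (0, 7)]
Unfold 2 (reflect across v@6): 4 holes -> [(0, 4), (0, 5), (0, 6), (0, 7)]
Unfold 3 (reflect across v@4): 8 holes -> [(0, 0), (0, 1), (0, 2), (0, 3), (0, 4), (0, 5), (0, 6), (0, 7)]
Unfold 4 (reflect across h@2): 16 holes -> [(0, 0), (0, 1), (0, 2), (0, 3), (0, 4), (0, 5), (0, 6), (0, 7), (3, 0), (3, 1), (3, 2), (3, 3), (3, 4), (3, 5), (3, 6), (3, 7)]

Answer: 16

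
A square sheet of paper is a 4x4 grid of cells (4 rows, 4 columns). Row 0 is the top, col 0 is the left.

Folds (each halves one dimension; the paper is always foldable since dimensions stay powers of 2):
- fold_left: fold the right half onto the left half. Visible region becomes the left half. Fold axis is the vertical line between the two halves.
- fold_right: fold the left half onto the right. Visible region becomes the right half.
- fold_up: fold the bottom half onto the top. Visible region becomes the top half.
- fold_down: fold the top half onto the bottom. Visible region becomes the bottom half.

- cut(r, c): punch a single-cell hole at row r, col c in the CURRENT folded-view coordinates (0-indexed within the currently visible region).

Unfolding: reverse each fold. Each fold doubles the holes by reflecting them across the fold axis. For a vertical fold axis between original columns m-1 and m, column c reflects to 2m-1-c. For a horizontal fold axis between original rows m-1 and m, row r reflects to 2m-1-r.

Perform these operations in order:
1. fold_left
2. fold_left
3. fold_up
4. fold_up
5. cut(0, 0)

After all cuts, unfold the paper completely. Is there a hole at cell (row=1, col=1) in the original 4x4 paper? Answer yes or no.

Answer: yes

Derivation:
Op 1 fold_left: fold axis v@2; visible region now rows[0,4) x cols[0,2) = 4x2
Op 2 fold_left: fold axis v@1; visible region now rows[0,4) x cols[0,1) = 4x1
Op 3 fold_up: fold axis h@2; visible region now rows[0,2) x cols[0,1) = 2x1
Op 4 fold_up: fold axis h@1; visible region now rows[0,1) x cols[0,1) = 1x1
Op 5 cut(0, 0): punch at orig (0,0); cuts so far [(0, 0)]; region rows[0,1) x cols[0,1) = 1x1
Unfold 1 (reflect across h@1): 2 holes -> [(0, 0), (1, 0)]
Unfold 2 (reflect across h@2): 4 holes -> [(0, 0), (1, 0), (2, 0), (3, 0)]
Unfold 3 (reflect across v@1): 8 holes -> [(0, 0), (0, 1), (1, 0), (1, 1), (2, 0), (2, 1), (3, 0), (3, 1)]
Unfold 4 (reflect across v@2): 16 holes -> [(0, 0), (0, 1), (0, 2), (0, 3), (1, 0), (1, 1), (1, 2), (1, 3), (2, 0), (2, 1), (2, 2), (2, 3), (3, 0), (3, 1), (3, 2), (3, 3)]
Holes: [(0, 0), (0, 1), (0, 2), (0, 3), (1, 0), (1, 1), (1, 2), (1, 3), (2, 0), (2, 1), (2, 2), (2, 3), (3, 0), (3, 1), (3, 2), (3, 3)]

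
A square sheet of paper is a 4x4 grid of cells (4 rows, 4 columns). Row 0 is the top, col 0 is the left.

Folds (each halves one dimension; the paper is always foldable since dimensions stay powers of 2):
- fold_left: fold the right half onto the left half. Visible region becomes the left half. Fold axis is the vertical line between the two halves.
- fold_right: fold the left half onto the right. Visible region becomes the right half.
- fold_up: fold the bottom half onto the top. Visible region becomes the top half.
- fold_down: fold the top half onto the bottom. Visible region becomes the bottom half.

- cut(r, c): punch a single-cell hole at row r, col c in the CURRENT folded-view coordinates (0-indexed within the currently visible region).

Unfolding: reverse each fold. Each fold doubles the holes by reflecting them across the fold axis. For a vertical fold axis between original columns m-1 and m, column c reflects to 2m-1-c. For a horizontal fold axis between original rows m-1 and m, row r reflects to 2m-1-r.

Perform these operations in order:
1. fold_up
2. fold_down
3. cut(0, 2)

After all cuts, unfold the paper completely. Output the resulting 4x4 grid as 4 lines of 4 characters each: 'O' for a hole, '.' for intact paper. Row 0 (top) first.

Answer: ..O.
..O.
..O.
..O.

Derivation:
Op 1 fold_up: fold axis h@2; visible region now rows[0,2) x cols[0,4) = 2x4
Op 2 fold_down: fold axis h@1; visible region now rows[1,2) x cols[0,4) = 1x4
Op 3 cut(0, 2): punch at orig (1,2); cuts so far [(1, 2)]; region rows[1,2) x cols[0,4) = 1x4
Unfold 1 (reflect across h@1): 2 holes -> [(0, 2), (1, 2)]
Unfold 2 (reflect across h@2): 4 holes -> [(0, 2), (1, 2), (2, 2), (3, 2)]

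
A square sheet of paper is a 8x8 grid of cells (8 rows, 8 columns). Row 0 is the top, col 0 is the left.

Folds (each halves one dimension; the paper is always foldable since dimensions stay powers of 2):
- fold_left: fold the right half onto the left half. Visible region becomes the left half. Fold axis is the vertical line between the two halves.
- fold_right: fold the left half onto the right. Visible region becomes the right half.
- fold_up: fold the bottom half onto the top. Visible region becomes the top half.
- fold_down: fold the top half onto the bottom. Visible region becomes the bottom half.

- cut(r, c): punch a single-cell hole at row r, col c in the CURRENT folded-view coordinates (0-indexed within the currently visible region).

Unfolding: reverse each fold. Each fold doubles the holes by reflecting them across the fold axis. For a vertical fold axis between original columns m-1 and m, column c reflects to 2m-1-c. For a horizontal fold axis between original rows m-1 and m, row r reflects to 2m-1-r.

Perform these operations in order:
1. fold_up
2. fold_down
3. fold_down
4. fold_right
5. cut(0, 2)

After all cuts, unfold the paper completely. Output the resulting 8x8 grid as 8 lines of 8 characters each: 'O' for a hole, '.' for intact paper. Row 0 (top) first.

Answer: .O....O.
.O....O.
.O....O.
.O....O.
.O....O.
.O....O.
.O....O.
.O....O.

Derivation:
Op 1 fold_up: fold axis h@4; visible region now rows[0,4) x cols[0,8) = 4x8
Op 2 fold_down: fold axis h@2; visible region now rows[2,4) x cols[0,8) = 2x8
Op 3 fold_down: fold axis h@3; visible region now rows[3,4) x cols[0,8) = 1x8
Op 4 fold_right: fold axis v@4; visible region now rows[3,4) x cols[4,8) = 1x4
Op 5 cut(0, 2): punch at orig (3,6); cuts so far [(3, 6)]; region rows[3,4) x cols[4,8) = 1x4
Unfold 1 (reflect across v@4): 2 holes -> [(3, 1), (3, 6)]
Unfold 2 (reflect across h@3): 4 holes -> [(2, 1), (2, 6), (3, 1), (3, 6)]
Unfold 3 (reflect across h@2): 8 holes -> [(0, 1), (0, 6), (1, 1), (1, 6), (2, 1), (2, 6), (3, 1), (3, 6)]
Unfold 4 (reflect across h@4): 16 holes -> [(0, 1), (0, 6), (1, 1), (1, 6), (2, 1), (2, 6), (3, 1), (3, 6), (4, 1), (4, 6), (5, 1), (5, 6), (6, 1), (6, 6), (7, 1), (7, 6)]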